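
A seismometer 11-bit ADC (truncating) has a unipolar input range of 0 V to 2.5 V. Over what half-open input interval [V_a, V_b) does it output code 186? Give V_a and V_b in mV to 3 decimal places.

[227.051 mV, 228.271 mV)

LSB = 2.5/2^11 = 1.221 mV.
V_a = V_low + 186·LSB = 0.227051 V; V_b = V_low + 187·LSB = 0.228271 V.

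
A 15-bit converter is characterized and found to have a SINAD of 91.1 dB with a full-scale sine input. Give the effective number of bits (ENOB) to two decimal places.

ENOB = (SINAD − 1.76) / 6.02 = (91.1 − 1.76)/6.02 = 14.841.

14.84 bits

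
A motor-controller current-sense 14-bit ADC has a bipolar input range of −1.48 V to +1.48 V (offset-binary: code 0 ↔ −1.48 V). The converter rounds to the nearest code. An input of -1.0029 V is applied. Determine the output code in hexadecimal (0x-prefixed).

code 0xA51 (decimal 2641)

Full-scale span = 2.96 V; LSB = 2.96/2^14 = 180.66 µV.
Input sits at 2640.813 steps above V_low.
round(2640.813) = 2641.
In hexadecimal (0x-prefixed): 0xA51.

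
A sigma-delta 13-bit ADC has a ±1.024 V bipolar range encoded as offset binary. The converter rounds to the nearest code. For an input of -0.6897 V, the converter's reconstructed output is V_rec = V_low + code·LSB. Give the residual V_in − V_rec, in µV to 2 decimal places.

One LSB is 2.048 V / 8192 = 250.00 µV.
Scaled input = 1337.2000 LSBs, so code = 1337.
Code 1337 maps back to (−1.024) + 1337×0.00025 V = -0.68975 V.
V_in − V_rec = 5e-05 V = 50.00 µV.

50.00 µV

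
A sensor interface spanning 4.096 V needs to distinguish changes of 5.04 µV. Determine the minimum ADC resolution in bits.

20 bits

Number of steps required ≥ 4.096 V / 5.04 µV = 812698.41.
Need 2^N ≥ 812698.41; 2^19 = 524288, 2^20 = 1048576.
Minimum N = 20.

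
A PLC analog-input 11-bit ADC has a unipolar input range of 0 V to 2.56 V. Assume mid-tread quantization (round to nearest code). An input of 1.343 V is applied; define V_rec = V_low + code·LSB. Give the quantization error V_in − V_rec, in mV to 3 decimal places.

0.500 mV

LSB = 2.56/2^11 = 1.250 mV.
(1.343 − 0)/0.00125 = 1074.4000; round gives code 1074.
Reconstructed: 1.3425 V.
V_in − V_rec = 0.0005 V = 0.500 mV.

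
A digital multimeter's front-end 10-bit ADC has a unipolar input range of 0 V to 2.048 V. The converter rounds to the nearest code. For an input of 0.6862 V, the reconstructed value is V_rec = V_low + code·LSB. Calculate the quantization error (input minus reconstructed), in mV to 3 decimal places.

LSB = 2.048/2^10 = 2.000 mV.
Scaled input = 343.1000 LSBs, so code = 343.
Reconstructed: 0.686 V.
Error = 0.6862 − 0.686 = 0.0002 V = 0.200 mV.

0.200 mV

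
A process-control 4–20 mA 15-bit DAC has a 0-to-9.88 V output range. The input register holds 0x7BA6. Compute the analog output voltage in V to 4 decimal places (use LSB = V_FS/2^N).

LSB = 9.88 V / 2^15 = 301.51 µV.
Code 0x7BA6 = 31654 decimal.
V_out = 0 + 31654 × 0.000301514 V = 9.54411 V.

9.5441 V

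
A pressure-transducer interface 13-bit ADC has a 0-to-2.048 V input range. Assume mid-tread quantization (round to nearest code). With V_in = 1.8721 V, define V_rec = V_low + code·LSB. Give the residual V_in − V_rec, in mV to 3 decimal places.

0.100 mV

Step size: 2.048 V ÷ 2^13 = 250.00 µV.
(1.8721 − 0)/0.00025 = 7488.4000; round gives code 7488.
V_rec = 0 + 7488·0.00025 = 1.872 V.
Difference: 0.0001 V → 0.100 mV.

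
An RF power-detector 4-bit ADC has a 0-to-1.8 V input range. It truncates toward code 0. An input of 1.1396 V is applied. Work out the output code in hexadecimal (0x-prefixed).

code 0xA (decimal 10)

With 16 levels over 1.8 V, one step is 112.500 mV.
(1.1396 − 0) / 0.1125 = 10.130 LSBs.
Floor → code 10.
In hexadecimal (0x-prefixed): 0xA.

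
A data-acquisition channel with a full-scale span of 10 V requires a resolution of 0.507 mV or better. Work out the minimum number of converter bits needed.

15 bits

Number of steps required ≥ 10 V / 0.507 mV = 19723.87.
Need 2^N ≥ 19723.87; 2^14 = 16384, 2^15 = 32768.
Minimum N = 15.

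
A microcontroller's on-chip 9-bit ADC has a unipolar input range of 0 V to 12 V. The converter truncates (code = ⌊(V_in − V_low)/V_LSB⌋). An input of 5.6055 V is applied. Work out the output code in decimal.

code 239

With 512 levels over 12 V, one step is 23.438 mV.
(5.6055 − 0) / 0.0234375 = 239.168 LSBs.
So the output code is 239.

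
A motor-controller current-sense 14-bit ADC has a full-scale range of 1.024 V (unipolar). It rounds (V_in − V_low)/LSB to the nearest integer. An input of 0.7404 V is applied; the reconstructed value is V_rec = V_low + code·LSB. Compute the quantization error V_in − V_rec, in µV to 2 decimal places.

LSB = 1.024/2^14 = 62.50 µV.
(V_in − V_low)/LSB = (0.7404 − 0)/6.25e-05 = 11846.4000 → code 11846 (round).
V_rec = 0 + 11846·6.25e-05 = 0.740375 V.
Error = 0.7404 − 0.740375 = 2.5e-05 V = 25.00 µV.

25.00 µV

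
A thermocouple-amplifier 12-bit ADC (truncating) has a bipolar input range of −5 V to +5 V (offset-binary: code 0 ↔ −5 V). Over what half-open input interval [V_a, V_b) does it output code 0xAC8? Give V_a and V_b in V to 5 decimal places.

[1.73828 V, 1.74072 V)

LSB = 10/2^12 = 2.441 mV.
Code 0xAC8 = 2760 decimal.
V_a = V_low + 2760·LSB = 1.73828 V; V_b = V_low + 2761·LSB = 1.74072 V.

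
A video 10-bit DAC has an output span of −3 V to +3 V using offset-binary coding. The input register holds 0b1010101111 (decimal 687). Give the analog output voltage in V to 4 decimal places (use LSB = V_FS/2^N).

LSB = 6 V / 2^10 = 5.859 mV.
Code 0b1010101111 = 687 decimal.
V_out = (−3) + 687 × 0.00585938 V = 1.02539 V.

1.0254 V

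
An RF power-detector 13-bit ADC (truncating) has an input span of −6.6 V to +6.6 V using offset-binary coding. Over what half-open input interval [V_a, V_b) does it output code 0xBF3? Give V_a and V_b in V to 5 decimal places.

LSB = 13.2/2^13 = 1.611 mV.
Code 0xBF3 = 3059 decimal.
V_a = V_low + 3059·LSB = -1.67095 V; V_b = V_low + 3060·LSB = -1.66934 V.

[-1.67095 V, -1.66934 V)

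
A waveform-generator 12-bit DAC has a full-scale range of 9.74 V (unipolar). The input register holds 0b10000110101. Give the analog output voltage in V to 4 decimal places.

LSB = 9.74 V / 2^12 = 2.378 mV.
Code 0b10000110101 = 1077 decimal.
V_out = 0 + 1077 × 0.00237793 V = 2.56103 V.

2.5610 V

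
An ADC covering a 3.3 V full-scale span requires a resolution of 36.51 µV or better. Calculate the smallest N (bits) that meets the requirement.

Number of steps required ≥ 3.3 V / 36.51 µV = 90386.20.
Need 2^N ≥ 90386.20; 2^16 = 65536, 2^17 = 131072.
Minimum N = 17.

17 bits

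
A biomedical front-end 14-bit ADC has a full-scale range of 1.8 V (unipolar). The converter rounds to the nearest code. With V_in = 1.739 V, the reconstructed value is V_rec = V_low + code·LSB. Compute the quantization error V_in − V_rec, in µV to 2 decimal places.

Step size: 1.8 V ÷ 2^14 = 109.86 µV.
(1.739 − 0)/0.000109863 = 15828.7644; round gives code 15829.
Code 15829 maps back to 0 + 15829×0.000109863 V = 1.7390259 V.
Error = 1.739 − 1.7390259 = -2.58789e-05 V = -25.88 µV.

-25.88 µV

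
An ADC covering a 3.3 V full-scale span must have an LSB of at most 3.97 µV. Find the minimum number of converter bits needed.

Number of steps required ≥ 3.3 V / 3.97 µV = 831234.26.
Need 2^N ≥ 831234.26; 2^19 = 524288, 2^20 = 1048576.
Minimum N = 20.

20 bits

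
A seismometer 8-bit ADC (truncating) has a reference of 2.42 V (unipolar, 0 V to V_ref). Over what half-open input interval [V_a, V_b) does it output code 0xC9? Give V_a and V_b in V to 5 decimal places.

LSB = 2.42/2^8 = 9.453 mV.
Code 0xC9 = 201 decimal.
V_a = V_low + 201·LSB = 1.90008 V; V_b = V_low + 202·LSB = 1.90953 V.

[1.90008 V, 1.90953 V)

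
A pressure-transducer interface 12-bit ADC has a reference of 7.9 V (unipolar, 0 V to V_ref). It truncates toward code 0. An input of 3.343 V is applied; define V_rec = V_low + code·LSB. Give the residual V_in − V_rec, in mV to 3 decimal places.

0.544 mV

LSB = 7.9/2^12 = 1.929 mV.
Scaled input = 1733.2820 LSBs, so code = 1733.
V_rec = 0 + 1733·0.00192871 = 3.3424561 V.
Difference: 0.000543945 V → 0.544 mV.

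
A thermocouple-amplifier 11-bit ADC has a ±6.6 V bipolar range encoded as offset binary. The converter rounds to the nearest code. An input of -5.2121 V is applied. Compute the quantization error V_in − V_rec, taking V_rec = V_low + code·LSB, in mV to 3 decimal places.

One LSB is 13.2 V / 2048 = 6.445 mV.
(V_in − V_low)/LSB = (-5.2121 − (−6.6))/0.00644531 = 215.3348 → code 215 (round).
V_rec = (−6.6) + 215·0.00644531 = -5.2142578 V.
V_in − V_rec = 0.00215781 V = 2.158 mV.

2.158 mV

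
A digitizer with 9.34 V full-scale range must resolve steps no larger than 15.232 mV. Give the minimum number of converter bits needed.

10 bits

Number of steps required ≥ 9.34 V / 15.232 mV = 613.18.
Need 2^N ≥ 613.18; 2^9 = 512, 2^10 = 1024.
Minimum N = 10.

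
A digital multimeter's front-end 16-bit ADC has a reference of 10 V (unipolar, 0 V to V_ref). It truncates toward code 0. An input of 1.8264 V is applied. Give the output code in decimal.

With 65536 levels over 10 V, one step is 152.59 µV.
(1.8264 − 0) / 0.000152588 = 11969.495 LSBs.
So the output code is 11969.

code 11969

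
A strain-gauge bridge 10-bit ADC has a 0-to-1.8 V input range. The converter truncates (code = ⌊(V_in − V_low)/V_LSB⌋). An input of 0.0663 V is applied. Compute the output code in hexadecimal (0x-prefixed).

code 0x25 (decimal 37)

Full-scale span = 1.8 V; LSB = 1.8/2^10 = 1.758 mV.
(V_in − V_low)/LSB = (0.0663 − 0) / 0.00175781 = 37.717.
⌊·⌋(37.717) = 37.
In hexadecimal (0x-prefixed): 0x25.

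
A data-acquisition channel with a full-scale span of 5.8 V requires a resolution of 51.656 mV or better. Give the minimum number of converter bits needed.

Number of steps required ≥ 5.8 V / 51.656 mV = 112.28.
Need 2^N ≥ 112.28; 2^6 = 64, 2^7 = 128.
Minimum N = 7.

7 bits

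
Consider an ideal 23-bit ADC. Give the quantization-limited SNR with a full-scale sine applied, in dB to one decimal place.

140.2 dB

SNR ≈ 6.02·N + 1.76 dB = 6.02·23 + 1.76 = 140.22 dB.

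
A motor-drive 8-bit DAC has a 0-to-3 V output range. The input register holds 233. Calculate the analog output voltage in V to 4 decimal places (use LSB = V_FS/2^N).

LSB = 3 V / 2^8 = 11.719 mV.
V_out = 0 + 233 × 0.0117188 V = 2.73047 V.

2.7305 V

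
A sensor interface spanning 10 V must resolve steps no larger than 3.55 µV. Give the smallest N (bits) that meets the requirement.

22 bits

Number of steps required ≥ 10 V / 3.55 µV = 2816901.41.
Need 2^N ≥ 2816901.41; 2^21 = 2097152, 2^22 = 4194304.
Minimum N = 22.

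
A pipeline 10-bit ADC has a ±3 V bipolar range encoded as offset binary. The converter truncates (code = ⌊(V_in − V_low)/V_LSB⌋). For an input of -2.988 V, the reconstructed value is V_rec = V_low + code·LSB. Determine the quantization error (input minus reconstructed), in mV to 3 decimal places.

0.281 mV

One LSB is 6 V / 1024 = 5.859 mV.
Scaled input = 2.0480 LSBs, so code = 2.
V_rec = (−3) + 2·0.00585938 = -2.9882812 V.
Error = -2.988 − (−2.9882812) = 0.00028125 V = 0.281 mV.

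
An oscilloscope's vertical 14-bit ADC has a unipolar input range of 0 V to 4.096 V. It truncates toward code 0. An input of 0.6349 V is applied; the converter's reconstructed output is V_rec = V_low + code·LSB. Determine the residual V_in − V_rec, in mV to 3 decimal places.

0.150 mV

LSB = 4.096/2^14 = 250.00 µV.
Scaled input = 2539.6000 LSBs, so code = 2539.
Reconstructed: 0.63475 V.
Error = 0.6349 − 0.63475 = 0.00015 V = 0.150 mV.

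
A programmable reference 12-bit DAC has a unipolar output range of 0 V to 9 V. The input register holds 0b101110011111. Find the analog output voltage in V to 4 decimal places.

LSB = 9 V / 2^12 = 2.197 mV.
Code 0b101110011111 = 2975 decimal.
V_out = 0 + 2975 × 0.00219727 V = 6.53687 V.

6.5369 V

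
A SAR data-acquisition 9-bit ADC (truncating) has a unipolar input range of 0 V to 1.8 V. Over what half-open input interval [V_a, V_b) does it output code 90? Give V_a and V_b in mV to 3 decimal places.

[316.406 mV, 319.922 mV)

LSB = 1.8/2^9 = 3.516 mV.
V_a = V_low + 90·LSB = 0.316406 V; V_b = V_low + 91·LSB = 0.319922 V.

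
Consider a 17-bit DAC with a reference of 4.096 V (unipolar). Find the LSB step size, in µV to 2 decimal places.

31.25 µV

Full-scale span = 4.096 V.
LSB = 4.096 / 2^17 = 4.096 / 131072 = 3.125e-05 V = 31.25 µV.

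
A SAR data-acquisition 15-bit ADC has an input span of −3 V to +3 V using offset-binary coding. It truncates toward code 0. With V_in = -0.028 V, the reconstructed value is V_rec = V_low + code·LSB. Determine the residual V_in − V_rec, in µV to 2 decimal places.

LSB = 6/2^15 = 183.11 µV.
(V_in − V_low)/LSB = (-0.028 − (−3))/0.000183105 = 16231.0827 → code 16231 (floor).
Code 16231 maps back to (−3) + 16231×0.000183105 V = -0.028015137 V.
Error = -0.028 − (−0.028015137) = 1.51367e-05 V = 15.14 µV.

15.14 µV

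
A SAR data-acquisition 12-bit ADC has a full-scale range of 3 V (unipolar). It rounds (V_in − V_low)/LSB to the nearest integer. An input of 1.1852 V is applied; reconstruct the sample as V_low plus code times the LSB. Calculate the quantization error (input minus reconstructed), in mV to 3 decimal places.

LSB = 3/2^12 = 0.732 mV.
(1.1852 − 0)/0.000732422 = 1618.1931; round gives code 1618.
Code 1618 maps back to 0 + 1618×0.000732422 V = 1.1850586 V.
Error = 1.1852 − 1.1850586 = 0.000141406 V = 0.141 mV.

0.141 mV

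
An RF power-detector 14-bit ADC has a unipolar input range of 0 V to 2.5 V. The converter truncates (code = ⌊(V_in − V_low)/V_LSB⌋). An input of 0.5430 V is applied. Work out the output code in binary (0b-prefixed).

Full-scale span = 2.5 V; LSB = 2.5/2^14 = 152.59 µV.
(0.5430 − 0) / 0.000152588 = 3558.605 LSBs.
So the output code is 3558.
In binary (0b-prefixed): 0b110111100110.

code 0b110111100110 (decimal 3558)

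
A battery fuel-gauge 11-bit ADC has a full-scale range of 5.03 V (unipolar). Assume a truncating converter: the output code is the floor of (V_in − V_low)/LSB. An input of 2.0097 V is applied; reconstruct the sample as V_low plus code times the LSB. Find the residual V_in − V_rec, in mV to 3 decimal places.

Step size: 5.03 V ÷ 2^11 = 2.456 mV.
(V_in − V_low)/LSB = (2.0097 − 0)/0.00245605 = 818.2635 → code 818 (floor).
Code 818 maps back to 0 + 818×0.00245605 V = 2.0090527 V.
V_in − V_rec = 0.000647266 V = 0.647 mV.

0.647 mV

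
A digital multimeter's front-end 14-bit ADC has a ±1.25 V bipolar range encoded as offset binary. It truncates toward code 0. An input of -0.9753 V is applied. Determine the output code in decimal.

Full-scale span = 2.5 V; LSB = 2.5/2^14 = 152.59 µV.
Input sits at 1800.274 steps above V_low.
⌊·⌋(1800.274) = 1800.

code 1800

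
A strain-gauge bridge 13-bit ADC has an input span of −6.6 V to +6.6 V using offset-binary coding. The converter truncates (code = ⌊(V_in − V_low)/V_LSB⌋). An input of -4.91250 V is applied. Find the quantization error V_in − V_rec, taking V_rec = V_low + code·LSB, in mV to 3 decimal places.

One LSB is 13.2 V / 8192 = 1.611 mV.
(-4.91250 − (−6.6))/0.00161133 = 1047.2727; ⌊·⌋ gives code 1047.
Code 1047 maps back to (−6.6) + 1047×0.00161133 V = -4.9129395 V.
V_in − V_rec = 0.000439453 V = 0.439 mV.

0.439 mV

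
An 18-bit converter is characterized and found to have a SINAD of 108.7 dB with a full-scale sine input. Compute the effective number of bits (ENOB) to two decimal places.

17.76 bits

ENOB = (SINAD − 1.76) / 6.02 = (108.7 − 1.76)/6.02 = 17.764.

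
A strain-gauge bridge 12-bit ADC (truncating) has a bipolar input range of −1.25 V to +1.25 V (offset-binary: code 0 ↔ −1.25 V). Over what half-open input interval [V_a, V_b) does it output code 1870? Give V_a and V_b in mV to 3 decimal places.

LSB = 2.5/2^12 = 0.610 mV.
V_a = V_low + 1870·LSB = -0.108643 V; V_b = V_low + 1871·LSB = -0.108032 V.

[-108.643 mV, -108.032 mV)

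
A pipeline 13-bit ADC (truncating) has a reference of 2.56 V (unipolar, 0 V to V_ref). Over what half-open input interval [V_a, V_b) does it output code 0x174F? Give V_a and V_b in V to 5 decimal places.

LSB = 2.56/2^13 = 312.50 µV.
Code 0x174F = 5967 decimal.
V_a = V_low + 5967·LSB = 1.86469 V; V_b = V_low + 5968·LSB = 1.865 V.

[1.86469 V, 1.86500 V)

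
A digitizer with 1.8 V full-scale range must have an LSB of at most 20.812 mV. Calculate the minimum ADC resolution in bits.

Number of steps required ≥ 1.8 V / 20.812 mV = 86.49.
Need 2^N ≥ 86.49; 2^6 = 64, 2^7 = 128.
Minimum N = 7.

7 bits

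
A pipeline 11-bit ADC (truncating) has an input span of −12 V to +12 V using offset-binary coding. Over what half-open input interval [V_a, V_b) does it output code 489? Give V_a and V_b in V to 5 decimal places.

[-6.26953 V, -6.25781 V)

LSB = 24/2^11 = 11.719 mV.
V_a = V_low + 489·LSB = -6.26953 V; V_b = V_low + 490·LSB = -6.25781 V.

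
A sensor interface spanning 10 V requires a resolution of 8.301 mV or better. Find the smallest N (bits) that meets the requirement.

Number of steps required ≥ 10 V / 8.301 mV = 1204.67.
Need 2^N ≥ 1204.67; 2^10 = 1024, 2^11 = 2048.
Minimum N = 11.

11 bits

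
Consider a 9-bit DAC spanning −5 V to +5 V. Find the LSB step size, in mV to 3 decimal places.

Full-scale span = 10 V.
LSB = 10 / 2^9 = 10 / 512 = 0.0195312 V = 19.531 mV.

19.531 mV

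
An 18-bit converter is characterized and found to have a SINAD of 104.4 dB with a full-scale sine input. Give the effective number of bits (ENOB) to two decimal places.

ENOB = (SINAD − 1.76) / 6.02 = (104.4 − 1.76)/6.02 = 17.050.

17.05 bits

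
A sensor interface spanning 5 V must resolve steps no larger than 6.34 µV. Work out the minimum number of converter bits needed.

Number of steps required ≥ 5 V / 6.34 µV = 788643.53.
Need 2^N ≥ 788643.53; 2^19 = 524288, 2^20 = 1048576.
Minimum N = 20.

20 bits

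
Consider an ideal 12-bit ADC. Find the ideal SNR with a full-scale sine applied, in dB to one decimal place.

SNR ≈ 6.02·N + 1.76 dB = 6.02·12 + 1.76 = 74.00 dB.

74.0 dB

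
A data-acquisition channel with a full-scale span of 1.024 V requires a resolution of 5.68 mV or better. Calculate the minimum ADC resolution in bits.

8 bits

Number of steps required ≥ 1.024 V / 5.68 mV = 180.28.
Need 2^N ≥ 180.28; 2^7 = 128, 2^8 = 256.
Minimum N = 8.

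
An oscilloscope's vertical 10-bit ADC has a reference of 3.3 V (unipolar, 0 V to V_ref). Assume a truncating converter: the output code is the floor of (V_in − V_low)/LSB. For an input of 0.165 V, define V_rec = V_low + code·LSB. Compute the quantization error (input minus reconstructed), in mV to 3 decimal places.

0.645 mV

Step size: 3.3 V ÷ 2^10 = 3.223 mV.
(0.165 − 0)/0.00322266 = 51.2000; ⌊·⌋ gives code 51.
Code 51 maps back to 0 + 51×0.00322266 V = 0.16435547 V.
Difference: 0.000644531 V → 0.645 mV.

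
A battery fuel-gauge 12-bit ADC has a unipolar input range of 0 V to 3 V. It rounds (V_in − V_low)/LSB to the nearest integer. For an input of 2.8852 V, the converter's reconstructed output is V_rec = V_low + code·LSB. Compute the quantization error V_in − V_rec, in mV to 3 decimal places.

0.190 mV

One LSB is 3 V / 4096 = 0.732 mV.
(V_in − V_low)/LSB = (2.8852 − 0)/0.000732422 = 3939.2597 → code 3939 (round).
V_rec = 0 + 3939·0.000732422 = 2.8850098 V.
Error = 2.8852 − 2.8850098 = 0.000190234 V = 0.190 mV.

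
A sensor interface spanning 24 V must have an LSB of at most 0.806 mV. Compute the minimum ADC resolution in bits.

Number of steps required ≥ 24 V / 0.806 mV = 29776.67.
Need 2^N ≥ 29776.67; 2^14 = 16384, 2^15 = 32768.
Minimum N = 15.

15 bits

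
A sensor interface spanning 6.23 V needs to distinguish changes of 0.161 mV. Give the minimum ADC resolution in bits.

Number of steps required ≥ 6.23 V / 0.161 mV = 38695.65.
Need 2^N ≥ 38695.65; 2^15 = 32768, 2^16 = 65536.
Minimum N = 16.

16 bits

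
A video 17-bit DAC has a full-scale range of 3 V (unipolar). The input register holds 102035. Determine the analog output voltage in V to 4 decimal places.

LSB = 3 V / 2^17 = 22.89 µV.
V_out = 0 + 102035 × 2.28882e-05 V = 2.3354 V.

2.3354 V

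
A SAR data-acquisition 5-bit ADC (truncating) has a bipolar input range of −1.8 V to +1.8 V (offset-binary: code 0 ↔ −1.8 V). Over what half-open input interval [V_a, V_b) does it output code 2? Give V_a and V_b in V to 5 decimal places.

LSB = 3.6/2^5 = 112.500 mV.
V_a = V_low + 2·LSB = -1.575 V; V_b = V_low + 3·LSB = -1.4625 V.

[-1.57500 V, -1.46250 V)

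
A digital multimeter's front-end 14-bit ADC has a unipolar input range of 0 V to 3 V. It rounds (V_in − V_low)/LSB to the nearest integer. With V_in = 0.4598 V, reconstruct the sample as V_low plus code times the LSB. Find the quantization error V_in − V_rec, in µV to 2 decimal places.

One LSB is 3 V / 16384 = 183.11 µV.
(V_in − V_low)/LSB = (0.4598 − 0)/0.000183105 = 2511.1211 → code 2511 (round).
Code 2511 maps back to 0 + 2511×0.000183105 V = 0.45977783 V.
Error = 0.4598 − 0.45977783 = 2.2168e-05 V = 22.17 µV.

22.17 µV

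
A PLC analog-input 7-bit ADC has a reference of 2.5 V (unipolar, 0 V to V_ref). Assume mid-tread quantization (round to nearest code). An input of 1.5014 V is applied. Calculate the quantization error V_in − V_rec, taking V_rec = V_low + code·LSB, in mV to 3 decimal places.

LSB = 2.5/2^7 = 19.531 mV.
(1.5014 − 0)/0.0195312 = 76.8717; round gives code 77.
Code 77 maps back to 0 + 77×0.0195312 V = 1.5039062 V.
V_in − V_rec = -0.00250625 V = -2.506 mV.

-2.506 mV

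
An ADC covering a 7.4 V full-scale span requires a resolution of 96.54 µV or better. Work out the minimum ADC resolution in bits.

17 bits

Number of steps required ≥ 7.4 V / 96.54 µV = 76652.16.
Need 2^N ≥ 76652.16; 2^16 = 65536, 2^17 = 131072.
Minimum N = 17.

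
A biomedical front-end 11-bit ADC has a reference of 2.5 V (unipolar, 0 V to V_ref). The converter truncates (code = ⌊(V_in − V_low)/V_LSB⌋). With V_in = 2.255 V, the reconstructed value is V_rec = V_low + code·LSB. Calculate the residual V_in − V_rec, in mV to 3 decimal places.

LSB = 2.5/2^11 = 1.221 mV.
(2.255 − 0)/0.0012207 = 1847.2960; ⌊·⌋ gives code 1847.
Code 1847 maps back to 0 + 1847×0.0012207 V = 2.2546387 V.
V_in − V_rec = 0.000361328 V = 0.361 mV.

0.361 mV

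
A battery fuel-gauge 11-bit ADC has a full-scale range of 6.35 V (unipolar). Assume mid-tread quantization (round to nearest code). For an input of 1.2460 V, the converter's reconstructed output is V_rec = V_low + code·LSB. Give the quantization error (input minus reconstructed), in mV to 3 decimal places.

Step size: 6.35 V ÷ 2^11 = 3.101 mV.
Scaled input = 401.8595 LSBs, so code = 402.
Code 402 maps back to 0 + 402×0.00310059 V = 1.2464355 V.
Error = 1.2460 − 1.2464355 = -0.000435547 V = -0.436 mV.

-0.436 mV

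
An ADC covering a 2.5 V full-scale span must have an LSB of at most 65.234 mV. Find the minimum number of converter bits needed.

Number of steps required ≥ 2.5 V / 65.234 mV = 38.32.
Need 2^N ≥ 38.32; 2^5 = 32, 2^6 = 64.
Minimum N = 6.

6 bits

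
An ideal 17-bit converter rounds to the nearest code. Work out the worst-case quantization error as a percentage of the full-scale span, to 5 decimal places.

0.00038 %

Rounding → worst-case error = ½ LSB = V_FS/2^18, so 100/262144 = 0.00038147 % of full scale.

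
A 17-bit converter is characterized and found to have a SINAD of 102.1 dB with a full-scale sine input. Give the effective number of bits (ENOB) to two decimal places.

ENOB = (SINAD − 1.76) / 6.02 = (102.1 − 1.76)/6.02 = 16.668.

16.67 bits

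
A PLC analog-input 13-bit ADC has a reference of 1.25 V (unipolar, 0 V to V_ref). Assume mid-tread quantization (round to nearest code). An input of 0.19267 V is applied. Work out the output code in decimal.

code 1263

With 8192 levels over 1.25 V, one step is 152.59 µV.
Input sits at 1262.682 steps above V_low.
round(1262.682) = 1263.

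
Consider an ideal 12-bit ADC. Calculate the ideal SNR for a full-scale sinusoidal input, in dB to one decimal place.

74.0 dB

SNR ≈ 6.02·N + 1.76 dB = 6.02·12 + 1.76 = 74.00 dB.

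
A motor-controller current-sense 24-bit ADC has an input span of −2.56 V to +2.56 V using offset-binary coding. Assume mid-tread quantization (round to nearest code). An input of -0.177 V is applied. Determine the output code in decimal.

code 7808614

LSB = 5.12 V / 16777216 = 0.31 µV.
Input sits at 7808614.400 steps above V_low.
Round → code 7808614.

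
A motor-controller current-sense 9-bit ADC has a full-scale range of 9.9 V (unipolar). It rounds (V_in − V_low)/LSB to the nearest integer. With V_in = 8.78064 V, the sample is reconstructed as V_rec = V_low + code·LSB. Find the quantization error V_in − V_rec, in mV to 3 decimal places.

One LSB is 9.9 V / 512 = 19.336 mV.
(8.78064 − 0)/0.0193359 = 454.1099; round gives code 454.
Reconstructed: 8.7785156 V.
Error = 8.78064 − 8.7785156 = 0.00212437 V = 2.124 mV.

2.124 mV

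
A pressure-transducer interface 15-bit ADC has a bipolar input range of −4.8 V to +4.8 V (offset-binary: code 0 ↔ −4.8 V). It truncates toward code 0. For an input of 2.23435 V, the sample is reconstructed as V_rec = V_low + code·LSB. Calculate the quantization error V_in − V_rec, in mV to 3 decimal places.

LSB = 9.6/2^15 = 292.97 µV.
(V_in − V_low)/LSB = (2.23435 − (−4.8))/0.000292969 = 24010.5813 → code 24010 (floor).
V_rec = (−4.8) + 24010·0.000292969 = 2.2341797 V.
Difference: 0.000170312 V → 0.170 mV.

0.170 mV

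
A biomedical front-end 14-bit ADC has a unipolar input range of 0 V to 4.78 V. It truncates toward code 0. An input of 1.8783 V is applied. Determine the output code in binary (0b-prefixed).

code 0b1100100100110 (decimal 6438)

LSB = 4.78 V / 16384 = 291.75 µV.
(1.8783 − 0) / 0.000291748 = 6438.089 LSBs.
So the output code is 6438.
In binary (0b-prefixed): 0b1100100100110.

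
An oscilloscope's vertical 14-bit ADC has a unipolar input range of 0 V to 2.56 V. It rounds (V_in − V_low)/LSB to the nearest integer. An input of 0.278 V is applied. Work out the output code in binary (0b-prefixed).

code 0b11011110011 (decimal 1779)

LSB = 2.56 V / 16384 = 156.25 µV.
(V_in − V_low)/LSB = (0.278 − 0) / 0.00015625 = 1779.200.
Round → code 1779.
In binary (0b-prefixed): 0b11011110011.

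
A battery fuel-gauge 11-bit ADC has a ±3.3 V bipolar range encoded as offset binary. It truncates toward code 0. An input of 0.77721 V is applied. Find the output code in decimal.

code 1265

With 2048 levels over 6.6 V, one step is 3.223 mV.
Input sits at 1265.171 steps above V_low.
So the output code is 1265.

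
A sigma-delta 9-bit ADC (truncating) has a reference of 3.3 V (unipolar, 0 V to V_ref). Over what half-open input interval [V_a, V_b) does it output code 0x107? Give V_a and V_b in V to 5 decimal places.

[1.69512 V, 1.70156 V)

LSB = 3.3/2^9 = 6.445 mV.
Code 0x107 = 263 decimal.
V_a = V_low + 263·LSB = 1.69512 V; V_b = V_low + 264·LSB = 1.70156 V.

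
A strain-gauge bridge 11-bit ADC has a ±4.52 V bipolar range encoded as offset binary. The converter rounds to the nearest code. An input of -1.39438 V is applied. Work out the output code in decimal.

code 708

LSB = 9.04 V / 2048 = 4.414 mV.
Input sits at 708.105 steps above V_low.
Round → code 708.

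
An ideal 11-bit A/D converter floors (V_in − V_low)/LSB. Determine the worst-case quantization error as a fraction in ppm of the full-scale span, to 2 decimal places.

488.28 ppm

Truncating → worst-case error = 1 LSB = V_FS/2^11, so 1e+06/2048 = 488.281 ppm of full scale.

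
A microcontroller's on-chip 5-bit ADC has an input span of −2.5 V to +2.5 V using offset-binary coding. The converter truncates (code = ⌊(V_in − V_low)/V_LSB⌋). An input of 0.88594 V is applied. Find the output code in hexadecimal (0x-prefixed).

code 0x15 (decimal 21)

With 32 levels over 5 V, one step is 156.250 mV.
Input sits at 21.670 steps above V_low.
⌊·⌋(21.670) = 21.
In hexadecimal (0x-prefixed): 0x15.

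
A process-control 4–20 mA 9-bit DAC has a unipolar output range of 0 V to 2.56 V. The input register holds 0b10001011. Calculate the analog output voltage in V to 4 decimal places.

LSB = 2.56 V / 2^9 = 5.000 mV.
Code 0b10001011 = 139 decimal.
V_out = 0 + 139 × 0.005 V = 0.695 V.

0.6950 V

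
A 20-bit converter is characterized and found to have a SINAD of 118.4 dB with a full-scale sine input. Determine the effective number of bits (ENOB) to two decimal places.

19.38 bits

ENOB = (SINAD − 1.76) / 6.02 = (118.4 − 1.76)/6.02 = 19.375.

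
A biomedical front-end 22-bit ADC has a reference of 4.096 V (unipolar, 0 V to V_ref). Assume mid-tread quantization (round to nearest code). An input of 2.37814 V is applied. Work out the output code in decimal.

code 2435215

With 4194304 levels over 4.096 V, one step is 0.98 µV.
Input sits at 2435215.360 steps above V_low.
Round → code 2435215.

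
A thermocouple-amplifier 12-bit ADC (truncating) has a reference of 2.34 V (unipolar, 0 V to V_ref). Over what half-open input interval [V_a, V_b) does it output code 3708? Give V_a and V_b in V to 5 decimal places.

[2.11834 V, 2.11891 V)

LSB = 2.34/2^12 = 0.571 mV.
V_a = V_low + 3708·LSB = 2.11834 V; V_b = V_low + 3709·LSB = 2.11891 V.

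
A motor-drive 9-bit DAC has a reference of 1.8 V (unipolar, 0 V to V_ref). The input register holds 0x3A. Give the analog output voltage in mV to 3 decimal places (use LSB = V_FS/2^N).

LSB = 1.8 V / 2^9 = 3.516 mV.
Code 0x3A = 58 decimal.
V_out = 0 + 58 × 0.00351563 V = 0.203906 V.
= 203.906 mV.

203.906 mV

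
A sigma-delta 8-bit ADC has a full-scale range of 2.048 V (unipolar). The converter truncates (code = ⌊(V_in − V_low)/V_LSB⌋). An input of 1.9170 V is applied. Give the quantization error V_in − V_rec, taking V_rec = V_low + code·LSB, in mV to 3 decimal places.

5.000 mV

Step size: 2.048 V ÷ 2^8 = 8.000 mV.
Scaled input = 239.6250 LSBs, so code = 239.
V_rec = 0 + 239·0.008 = 1.912 V.
Difference: 0.005 V → 5.000 mV.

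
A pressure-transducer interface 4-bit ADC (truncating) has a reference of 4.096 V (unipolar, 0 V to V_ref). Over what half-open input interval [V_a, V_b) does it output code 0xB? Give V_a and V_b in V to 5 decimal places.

LSB = 4.096/2^4 = 256.000 mV.
Code 0xB = 11 decimal.
V_a = V_low + 11·LSB = 2.816 V; V_b = V_low + 12·LSB = 3.072 V.

[2.81600 V, 3.07200 V)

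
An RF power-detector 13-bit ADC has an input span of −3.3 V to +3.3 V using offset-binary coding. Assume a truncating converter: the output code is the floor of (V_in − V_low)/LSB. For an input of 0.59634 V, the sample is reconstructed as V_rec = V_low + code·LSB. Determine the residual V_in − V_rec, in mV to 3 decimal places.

0.149 mV

Step size: 6.6 V ÷ 2^13 = 0.806 mV.
(0.59634 − (−3.3))/0.000805664 = 4836.1844; ⌊·⌋ gives code 4836.
Reconstructed: 0.59619141 V.
Difference: 0.000148594 V → 0.149 mV.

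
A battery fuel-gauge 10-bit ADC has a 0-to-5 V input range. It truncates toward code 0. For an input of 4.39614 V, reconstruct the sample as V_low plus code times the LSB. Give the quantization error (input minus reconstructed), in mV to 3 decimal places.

Step size: 5 V ÷ 2^10 = 4.883 mV.
(V_in − V_low)/LSB = (4.39614 − 0)/0.00488281 = 900.3295 → code 900 (floor).
Code 900 maps back to 0 + 900×0.00488281 V = 4.3945312 V.
Difference: 0.00160875 V → 1.609 mV.

1.609 mV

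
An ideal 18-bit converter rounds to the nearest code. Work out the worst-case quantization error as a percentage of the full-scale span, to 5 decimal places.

0.00019 %

Rounding → worst-case error = ½ LSB = V_FS/2^19, so 100/524288 = 0.000190735 % of full scale.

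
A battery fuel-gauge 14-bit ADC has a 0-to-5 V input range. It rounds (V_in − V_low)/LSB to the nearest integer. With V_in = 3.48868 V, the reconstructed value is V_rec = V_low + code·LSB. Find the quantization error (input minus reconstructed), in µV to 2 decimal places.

Step size: 5 V ÷ 2^14 = 305.18 µV.
(3.48868 − 0)/0.000305176 = 11431.7066; round gives code 11432.
Reconstructed: 3.4887695 V.
Difference: -8.95312e-05 V → -89.53 µV.

-89.53 µV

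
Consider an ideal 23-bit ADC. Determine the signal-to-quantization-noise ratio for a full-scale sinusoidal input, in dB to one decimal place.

SNR ≈ 6.02·N + 1.76 dB = 6.02·23 + 1.76 = 140.22 dB.

140.2 dB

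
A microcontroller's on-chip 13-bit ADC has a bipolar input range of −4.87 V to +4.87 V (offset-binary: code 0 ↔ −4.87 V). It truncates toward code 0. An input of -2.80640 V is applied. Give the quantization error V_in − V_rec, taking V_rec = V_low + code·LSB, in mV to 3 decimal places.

Step size: 9.74 V ÷ 2^13 = 1.189 mV.
Scaled input = 1735.6274 LSBs, so code = 1735.
Code 1735 maps back to (−4.87) + 1735×0.00118896 V = -2.807146 V.
Difference: 0.000745996 V → 0.746 mV.

0.746 mV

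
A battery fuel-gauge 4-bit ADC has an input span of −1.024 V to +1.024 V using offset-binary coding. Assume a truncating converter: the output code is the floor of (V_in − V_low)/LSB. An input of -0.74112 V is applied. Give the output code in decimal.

code 2

Full-scale span = 2.048 V; LSB = 2.048/2^4 = 128.000 mV.
(V_in − V_low)/LSB = (-0.74112 − (−1.024)) / 0.128 = 2.210.
So the output code is 2.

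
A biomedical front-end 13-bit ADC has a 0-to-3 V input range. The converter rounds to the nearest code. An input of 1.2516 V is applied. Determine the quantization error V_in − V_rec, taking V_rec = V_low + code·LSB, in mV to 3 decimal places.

-0.109 mV

LSB = 3/2^13 = 366.21 µV.
(V_in − V_low)/LSB = (1.2516 − 0)/0.000366211 = 3417.7024 → code 3418 (round).
Code 3418 maps back to 0 + 3418×0.000366211 V = 1.251709 V.
Error = 1.2516 − 1.251709 = -0.000108984 V = -0.109 mV.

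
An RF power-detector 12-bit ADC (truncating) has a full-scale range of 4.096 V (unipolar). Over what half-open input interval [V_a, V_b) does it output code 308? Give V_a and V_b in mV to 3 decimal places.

LSB = 4.096/2^12 = 1.000 mV.
V_a = V_low + 308·LSB = 0.308 V; V_b = V_low + 309·LSB = 0.309 V.

[308.000 mV, 309.000 mV)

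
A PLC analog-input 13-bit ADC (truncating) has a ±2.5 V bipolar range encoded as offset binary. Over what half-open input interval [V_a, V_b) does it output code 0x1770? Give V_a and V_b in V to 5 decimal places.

LSB = 5/2^13 = 0.610 mV.
Code 0x1770 = 6000 decimal.
V_a = V_low + 6000·LSB = 1.16211 V; V_b = V_low + 6001·LSB = 1.16272 V.

[1.16211 V, 1.16272 V)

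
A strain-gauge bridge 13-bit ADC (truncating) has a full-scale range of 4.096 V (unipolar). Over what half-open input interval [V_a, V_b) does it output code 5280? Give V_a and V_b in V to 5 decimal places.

LSB = 4.096/2^13 = 0.500 mV.
V_a = V_low + 5280·LSB = 2.64 V; V_b = V_low + 5281·LSB = 2.6405 V.

[2.64000 V, 2.64050 V)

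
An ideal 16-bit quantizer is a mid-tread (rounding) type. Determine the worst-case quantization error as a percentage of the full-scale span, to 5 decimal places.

Rounding → worst-case error = ½ LSB = V_FS/2^17, so 100/131072 = 0.000762939 % of full scale.

0.00076 %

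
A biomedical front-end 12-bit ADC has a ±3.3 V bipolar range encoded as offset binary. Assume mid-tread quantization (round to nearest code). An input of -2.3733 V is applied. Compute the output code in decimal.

With 4096 levels over 6.6 V, one step is 1.611 mV.
(-2.3733 − (−3.3)) / 0.00161133 = 575.116 LSBs.
So the output code is 575.

code 575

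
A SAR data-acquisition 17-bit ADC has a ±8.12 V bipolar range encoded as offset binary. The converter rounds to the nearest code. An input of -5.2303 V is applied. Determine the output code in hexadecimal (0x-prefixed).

LSB = 16.24 V / 131072 = 123.90 µV.
(V_in − V_low)/LSB = (-5.2303 − (−8.12)) / 0.000123901 = 23322.584.
round(23322.584) = 23323.
In hexadecimal (0x-prefixed): 0x5B1B.

code 0x5B1B (decimal 23323)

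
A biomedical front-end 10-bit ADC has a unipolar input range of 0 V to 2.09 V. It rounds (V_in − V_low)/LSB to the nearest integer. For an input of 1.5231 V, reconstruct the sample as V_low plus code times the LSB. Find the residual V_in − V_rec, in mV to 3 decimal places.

0.502 mV

One LSB is 2.09 V / 1024 = 2.041 mV.
(1.5231 − 0)/0.00204102 = 746.2461; round gives code 746.
Reconstructed: 1.5225977 V.
Error = 1.5231 − 1.5225977 = 0.000502344 V = 0.502 mV.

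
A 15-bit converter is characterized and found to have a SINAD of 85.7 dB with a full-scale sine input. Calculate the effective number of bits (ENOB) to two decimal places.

13.94 bits

ENOB = (SINAD − 1.76) / 6.02 = (85.7 − 1.76)/6.02 = 13.944.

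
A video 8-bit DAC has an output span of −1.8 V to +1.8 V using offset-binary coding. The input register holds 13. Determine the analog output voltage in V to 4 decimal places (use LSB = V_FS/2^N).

-1.6172 V

LSB = 3.6 V / 2^8 = 14.062 mV.
V_out = (−1.8) + 13 × 0.0140625 V = -1.61719 V.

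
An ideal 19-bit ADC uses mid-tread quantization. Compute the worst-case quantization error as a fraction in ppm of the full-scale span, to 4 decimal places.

Rounding → worst-case error = ½ LSB = V_FS/2^20, so 1e+06/1048576 = 0.953674 ppm of full scale.

0.9537 ppm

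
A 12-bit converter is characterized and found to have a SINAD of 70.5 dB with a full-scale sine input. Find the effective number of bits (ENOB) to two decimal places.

11.42 bits

ENOB = (SINAD − 1.76) / 6.02 = (70.5 − 1.76)/6.02 = 11.419.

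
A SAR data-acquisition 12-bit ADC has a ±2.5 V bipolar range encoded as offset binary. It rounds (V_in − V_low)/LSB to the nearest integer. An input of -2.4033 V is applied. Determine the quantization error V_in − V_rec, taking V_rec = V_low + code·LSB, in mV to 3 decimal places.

Step size: 5 V ÷ 2^12 = 1.221 mV.
(V_in − V_low)/LSB = (-2.4033 − (−2.5))/0.0012207 = 79.2166 → code 79 (round).
Code 79 maps back to (−2.5) + 79×0.0012207 V = -2.4035645 V.
Error = -2.4033 − (−2.4035645) = 0.000264453 V = 0.264 mV.

0.264 mV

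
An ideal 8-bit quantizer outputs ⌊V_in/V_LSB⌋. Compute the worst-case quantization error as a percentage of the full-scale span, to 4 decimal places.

0.3906 %

Truncating → worst-case error = 1 LSB = V_FS/2^8, so 100/256 = 0.390625 % of full scale.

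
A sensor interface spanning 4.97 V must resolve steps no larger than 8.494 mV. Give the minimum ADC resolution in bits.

10 bits

Number of steps required ≥ 4.97 V / 8.494 mV = 585.12.
Need 2^N ≥ 585.12; 2^9 = 512, 2^10 = 1024.
Minimum N = 10.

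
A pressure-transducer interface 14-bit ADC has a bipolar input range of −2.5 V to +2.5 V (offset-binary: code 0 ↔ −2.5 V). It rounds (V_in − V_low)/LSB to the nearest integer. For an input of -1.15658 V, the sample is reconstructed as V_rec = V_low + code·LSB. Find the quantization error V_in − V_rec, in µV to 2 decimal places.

One LSB is 5 V / 16384 = 305.18 µV.
Scaled input = 4402.1187 LSBs, so code = 4402.
Reconstructed: -1.1566162 V.
V_in − V_rec = 3.62109e-05 V = 36.21 µV.

36.21 µV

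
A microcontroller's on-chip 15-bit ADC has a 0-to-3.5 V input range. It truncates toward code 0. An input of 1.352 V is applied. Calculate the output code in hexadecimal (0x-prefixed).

code 0x3171 (decimal 12657)

With 32768 levels over 3.5 V, one step is 106.81 µV.
(1.352 − 0) / 0.000106812 = 12657.810 LSBs.
Floor → code 12657.
In hexadecimal (0x-prefixed): 0x3171.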